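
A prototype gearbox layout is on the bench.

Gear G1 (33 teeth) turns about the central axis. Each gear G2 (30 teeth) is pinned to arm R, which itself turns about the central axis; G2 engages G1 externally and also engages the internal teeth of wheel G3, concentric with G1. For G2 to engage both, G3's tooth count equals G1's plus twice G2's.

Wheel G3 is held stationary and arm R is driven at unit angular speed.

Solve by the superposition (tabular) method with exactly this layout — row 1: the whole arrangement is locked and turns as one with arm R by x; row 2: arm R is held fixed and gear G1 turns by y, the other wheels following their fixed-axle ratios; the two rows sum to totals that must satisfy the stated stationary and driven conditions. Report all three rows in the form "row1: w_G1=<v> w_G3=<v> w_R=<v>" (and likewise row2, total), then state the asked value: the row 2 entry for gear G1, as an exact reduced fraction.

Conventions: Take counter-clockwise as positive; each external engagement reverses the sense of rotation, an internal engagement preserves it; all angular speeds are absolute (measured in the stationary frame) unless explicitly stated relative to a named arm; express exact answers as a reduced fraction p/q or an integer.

row1: w_G1=1 w_G3=1 w_R=1
row2: w_G1=31/11 w_G3=-1 w_R=0
total: w_G1=42/11 w_G3=0 w_R=1
asked value: 31/11

recognized (axles ride arm R): planetary set, 33/30/93 teeth
row 1: whole set turns with the arm by x
superposition row 2 [arm held]: sun y, ring −(33/93)·y, arm 0
boundary: total ω_ring = x − (33/93)·y = 0 and total ω_arm = x = 1  ⇒  y = 31/11, x = 1
row 2 ring = −(33/93)·31/11 = -1
totals (row 1 + row 2): sun 1 + 31/11 = 42/11, ring 1 + (-1) = 0, arm 1 + 0 = 1
asked cell (row2, sun) = 31/11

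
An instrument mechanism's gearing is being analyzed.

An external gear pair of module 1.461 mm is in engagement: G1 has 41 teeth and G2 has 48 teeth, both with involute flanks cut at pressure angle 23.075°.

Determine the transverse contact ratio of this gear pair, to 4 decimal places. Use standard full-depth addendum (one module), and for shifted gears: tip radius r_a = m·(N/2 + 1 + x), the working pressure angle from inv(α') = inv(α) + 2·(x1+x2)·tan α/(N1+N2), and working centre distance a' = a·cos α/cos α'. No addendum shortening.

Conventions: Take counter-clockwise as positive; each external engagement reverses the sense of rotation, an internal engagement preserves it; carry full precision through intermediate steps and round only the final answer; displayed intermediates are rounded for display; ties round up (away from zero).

class = single-mesh tooth geometry [involute pair 41T × 48T, m = 1.461]
base radii: r_b1 = 27.554238, r_b2 = 32.258620
tip radii: r_a1 = 31.411500, r_a2 = 36.525000
no profile shift: α' = α, a' = a
action lengths: √(r_a1²−r_b1²) = 15.081322, √(r_a2²−r_b2²) = 17.130588
base pitch p_b = π·m·cos α = 4.222644
CR = (15.081322 + 17.130588 − 65.014500·sin 23.07500°)/4.222644 = 1.593884
contact ratio ≈ 1.5939

1.5939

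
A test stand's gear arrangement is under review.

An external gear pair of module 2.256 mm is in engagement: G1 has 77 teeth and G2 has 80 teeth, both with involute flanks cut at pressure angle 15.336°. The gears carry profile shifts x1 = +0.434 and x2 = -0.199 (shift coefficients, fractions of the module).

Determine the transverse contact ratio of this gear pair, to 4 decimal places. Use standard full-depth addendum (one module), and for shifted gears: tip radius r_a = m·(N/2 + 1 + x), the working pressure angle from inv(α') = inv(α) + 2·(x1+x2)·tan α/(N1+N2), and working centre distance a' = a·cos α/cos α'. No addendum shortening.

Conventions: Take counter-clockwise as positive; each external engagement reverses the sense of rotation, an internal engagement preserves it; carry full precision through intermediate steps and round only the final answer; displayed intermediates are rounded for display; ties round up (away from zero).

2.1044

recognized (one external pair, fixed centres): single-mesh tooth geometry, m = 2.256, N1 = 77, N2 = 80
base radii: r_b1 = 83.763182, r_b2 = 87.026683
tip radii: r_a1 = 90.091104, r_a2 = 92.047056
inv(α') = inv(15.336°) + 2·(+0.434-0.199)·tan α/(77+80) = 0.00740179  ⇒  α' = 15.93638°
a' = a·cos α / cos α' = 177.0960·cos 15.336°/cos 15.93638° = 177.616161
action lengths: √(r_a1²−r_b1²) = 33.168303, √(r_a2²−r_b2²) = 29.983612
base pitch p_b = π·m·cos α = 6.835060
CR = (33.168303 + 29.983612 − 177.616161·sin 15.93638°)/6.835060 = 2.104425
contact ratio ≈ 2.1044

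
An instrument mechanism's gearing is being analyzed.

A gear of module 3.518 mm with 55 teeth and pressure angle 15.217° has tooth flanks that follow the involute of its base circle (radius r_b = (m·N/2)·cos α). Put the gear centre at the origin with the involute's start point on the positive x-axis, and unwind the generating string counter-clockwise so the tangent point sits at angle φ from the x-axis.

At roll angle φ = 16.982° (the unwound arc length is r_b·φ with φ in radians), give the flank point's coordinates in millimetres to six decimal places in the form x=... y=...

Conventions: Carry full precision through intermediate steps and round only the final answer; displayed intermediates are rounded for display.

single-mesh involute tooth geometry (55T wheel at module 3.518)
pitch radius r_p = m·N/2 = 3.518·55/2 = 96.745000
base radius r_b = r_p·cos α = 96.745000·cos 15.217° = 93.352991
roll angle φ = 16.982° = 0.29639181 rad
x = r_b·(cos φ + φ·sin φ) = 97.363817
y = r_b·(sin φ − φ·cos φ) = 0.803130

x=97.363817 y=0.803130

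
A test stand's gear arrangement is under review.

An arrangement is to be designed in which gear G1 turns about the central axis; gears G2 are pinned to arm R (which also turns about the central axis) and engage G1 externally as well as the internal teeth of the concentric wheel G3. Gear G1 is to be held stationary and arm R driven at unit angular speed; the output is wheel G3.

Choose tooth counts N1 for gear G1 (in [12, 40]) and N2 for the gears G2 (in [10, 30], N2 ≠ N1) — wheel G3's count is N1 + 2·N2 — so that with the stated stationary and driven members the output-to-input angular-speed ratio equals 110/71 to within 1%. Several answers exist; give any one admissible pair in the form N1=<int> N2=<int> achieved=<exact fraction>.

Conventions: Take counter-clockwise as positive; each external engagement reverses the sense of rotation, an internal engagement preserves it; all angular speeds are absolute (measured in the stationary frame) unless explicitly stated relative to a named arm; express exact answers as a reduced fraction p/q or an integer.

planetary set to be sized for 110/71 (Willis relation)
Willis with ω_sun = 0: ω_ring/ω_arm = (N1+N3)/N3; set equal to 110/71  ⇒  N3/N1 = 1/(110/71 − 1) = 71/39
N3 = N1 + 2·N2  ⇒  N2/N1 = (N3/N1 − 1)/2 = (71/39 − 1)/2 = 16/39
smallest multiple with N1 ≥ 12 and N2 ≥ 10: k = 1  ⇒  N1 = 1·39 = 39, N2 = 1·16 = 16 (N1 ≤ 40, N2 ≤ 30, N2 ≠ N1 ✓), N3 = 39 + 2·16 = 71
check: (N1+N3)/N3 with N1 = 39, N3 = 71 gives 110/71; |achieved − target| = 0 ≤ 11/710 ✓

N1=39 N2=16 achieved=110/71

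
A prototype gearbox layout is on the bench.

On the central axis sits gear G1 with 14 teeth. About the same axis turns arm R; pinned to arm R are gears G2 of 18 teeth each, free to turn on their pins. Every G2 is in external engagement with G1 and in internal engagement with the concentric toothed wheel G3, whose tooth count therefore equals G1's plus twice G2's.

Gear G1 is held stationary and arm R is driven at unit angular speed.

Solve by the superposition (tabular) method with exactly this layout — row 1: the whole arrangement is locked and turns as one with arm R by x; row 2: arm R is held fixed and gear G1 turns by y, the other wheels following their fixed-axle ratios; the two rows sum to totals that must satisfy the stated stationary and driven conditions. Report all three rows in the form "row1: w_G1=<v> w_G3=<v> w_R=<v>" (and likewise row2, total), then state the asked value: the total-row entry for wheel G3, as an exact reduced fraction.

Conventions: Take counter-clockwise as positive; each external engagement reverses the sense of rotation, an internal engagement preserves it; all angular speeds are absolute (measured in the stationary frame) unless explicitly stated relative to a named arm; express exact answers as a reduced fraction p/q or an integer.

row1: w_G1=1 w_G3=1 w_R=1
row2: w_G1=-1 w_G3=7/25 w_R=0
total: w_G1=0 w_G3=32/25 w_R=1
asked value: 32/25

class = planetary set [G3 = 14+2·18 = 50; Willis about the carrier]
row 1 — lock + rotate with arm: ω_sun = ω_ring = ω_arm = x
row 2 (arm held, sun turns y): ω_ring = −(14/50)·y, ω_arm = 0
boundary: total ω_sun = x + y = 0 and total ω_arm = x = 1  ⇒  y = -1, x = 1
row 2 ring = −(14/50)·(-1) = 7/25
totals (row 1 + row 2): sun 1 + (-1) = 0, ring 1 + 7/25 = 32/25, arm 1 + 0 = 1
asked cell (total, ring) = 32/25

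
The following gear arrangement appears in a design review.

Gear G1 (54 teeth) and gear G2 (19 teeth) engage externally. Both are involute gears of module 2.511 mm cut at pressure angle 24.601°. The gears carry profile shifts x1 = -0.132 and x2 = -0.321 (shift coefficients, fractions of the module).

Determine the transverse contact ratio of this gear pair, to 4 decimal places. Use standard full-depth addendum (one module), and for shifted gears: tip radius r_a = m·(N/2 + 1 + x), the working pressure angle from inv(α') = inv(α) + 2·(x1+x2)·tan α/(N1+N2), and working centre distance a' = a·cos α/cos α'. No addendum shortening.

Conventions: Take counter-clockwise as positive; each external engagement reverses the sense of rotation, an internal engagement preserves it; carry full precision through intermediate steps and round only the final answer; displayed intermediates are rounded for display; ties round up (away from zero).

class = single-mesh tooth geometry [involute pair 54T × 19T, m = 2.511]
base radii: r_b1 = 61.642988, r_b2 = 21.689199
tip radii: r_a1 = 69.976548, r_a2 = 25.559469
inv(α') = inv(24.601°) + 2·(-0.132-0.321)·tan α/(54+19) = 0.02280597  ⇒  α' = 22.92240°
a' = a·cos α / cos α' = 91.6515·cos 24.601°/cos 22.92240° = 90.476852
action lengths: √(r_a1²−r_b1²) = 33.118866, √(r_a2²−r_b2²) = 13.522762
base pitch p_b = π·m·cos α = 7.172487
CR = (33.118866 + 13.522762 − 90.476852·sin 22.92240°)/7.172487 = 1.589733
contact ratio ≈ 1.5897

1.5897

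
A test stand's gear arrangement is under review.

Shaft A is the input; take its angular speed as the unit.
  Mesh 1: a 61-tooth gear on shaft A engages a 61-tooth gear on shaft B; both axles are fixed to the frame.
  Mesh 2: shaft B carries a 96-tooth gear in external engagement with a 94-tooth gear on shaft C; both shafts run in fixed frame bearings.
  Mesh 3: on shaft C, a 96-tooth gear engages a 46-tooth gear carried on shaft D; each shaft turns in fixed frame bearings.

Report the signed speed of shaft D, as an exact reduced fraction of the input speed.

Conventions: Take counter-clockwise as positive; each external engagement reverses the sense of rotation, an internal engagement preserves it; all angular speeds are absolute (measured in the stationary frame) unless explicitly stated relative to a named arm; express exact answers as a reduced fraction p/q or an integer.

3-mesh fixed-axis compound train (all bearings frame-fixed)
mesh 1 [61T→61T]: |ω|/ω_in = 1×61/61 = 1, sense flips to −
mesh 2 [96T→94T]: |ω|/ω_in = 1×96/94 = 48/47, sense flips to +
mesh 3 [96T→46T]: |ω|/ω_in = (48/47)×96/46 = 2304/1081, sense flips to −
signed output speed (× input speed) = -2304/1081

-2304/1081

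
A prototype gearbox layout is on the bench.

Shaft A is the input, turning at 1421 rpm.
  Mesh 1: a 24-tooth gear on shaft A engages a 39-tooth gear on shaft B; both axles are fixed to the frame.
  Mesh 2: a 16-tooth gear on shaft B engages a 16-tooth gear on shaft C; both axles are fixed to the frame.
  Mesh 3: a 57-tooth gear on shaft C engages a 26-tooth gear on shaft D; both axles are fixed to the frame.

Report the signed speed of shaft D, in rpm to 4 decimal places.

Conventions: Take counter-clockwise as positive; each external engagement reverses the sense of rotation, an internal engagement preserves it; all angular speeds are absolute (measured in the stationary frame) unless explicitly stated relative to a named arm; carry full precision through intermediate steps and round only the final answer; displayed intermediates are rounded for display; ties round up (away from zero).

-1917.0888 rpm

3-mesh fixed-axis compound train (all bearings frame-fixed)
mesh 1 [24T→39T]: ω = 1421.0000×24/39 = 874.4615 rpm, sense flips to −
mesh 2 [16T→16T]: ω = 874.4615×16/16 = 874.4615 rpm, sense flips to +
mesh 3 [57T→26T]: ω = 874.4615×57/26 = 1917.0888 rpm, sense flips to −
signed output speed = -1917.0888 rpm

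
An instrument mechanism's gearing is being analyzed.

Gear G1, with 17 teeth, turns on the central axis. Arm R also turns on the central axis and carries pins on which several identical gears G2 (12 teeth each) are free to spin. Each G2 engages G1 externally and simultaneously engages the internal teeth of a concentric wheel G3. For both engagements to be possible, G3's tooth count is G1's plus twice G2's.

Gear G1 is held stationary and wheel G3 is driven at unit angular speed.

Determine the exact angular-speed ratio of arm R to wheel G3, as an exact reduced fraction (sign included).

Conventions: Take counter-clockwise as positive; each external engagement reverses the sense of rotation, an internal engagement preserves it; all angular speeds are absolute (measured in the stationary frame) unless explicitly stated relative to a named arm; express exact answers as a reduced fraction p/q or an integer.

planetary set (17T centre, 12T on arm, 41T internal) — Willis relation
ring teeth: 17 + 2·12 = 41
17(ω_sun−ω_arm) = −41(ω_ring−ω_arm),  ω_sun = 0, ω_ring = 1
17(0−ω_arm) = −41(1−ω_arm)  ⇒  58·ω_arm = 41  ⇒  ω_arm = 41/58
ω_out/ω_in = 41/58

41/58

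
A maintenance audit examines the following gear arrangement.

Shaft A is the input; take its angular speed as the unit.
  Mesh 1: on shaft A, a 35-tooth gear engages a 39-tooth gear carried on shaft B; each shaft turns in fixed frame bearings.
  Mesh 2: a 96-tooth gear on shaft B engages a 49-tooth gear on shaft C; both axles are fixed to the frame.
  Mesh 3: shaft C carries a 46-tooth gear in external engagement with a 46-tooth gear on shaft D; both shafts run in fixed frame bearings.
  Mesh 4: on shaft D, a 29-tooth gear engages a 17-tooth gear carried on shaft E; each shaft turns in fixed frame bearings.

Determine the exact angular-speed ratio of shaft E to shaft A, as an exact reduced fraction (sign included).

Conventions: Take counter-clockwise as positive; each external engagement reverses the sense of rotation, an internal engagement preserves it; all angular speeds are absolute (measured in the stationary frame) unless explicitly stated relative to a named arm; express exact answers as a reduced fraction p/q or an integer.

4640/1547

class = fixed-axis compound train [4 meshes; 4 ratios multiply, 4 sense flips]
mesh 1 [35T→39T]: running ratio 35/39, sense −
mesh 2 [96T→49T]: running ratio 160/91, sense +
mesh 3 [46T→46T]: running ratio 160/91, sense −
mesh 4 [29T→17T]: running ratio 4640/1547, sense +
ω_out/ω_in = 4640/1547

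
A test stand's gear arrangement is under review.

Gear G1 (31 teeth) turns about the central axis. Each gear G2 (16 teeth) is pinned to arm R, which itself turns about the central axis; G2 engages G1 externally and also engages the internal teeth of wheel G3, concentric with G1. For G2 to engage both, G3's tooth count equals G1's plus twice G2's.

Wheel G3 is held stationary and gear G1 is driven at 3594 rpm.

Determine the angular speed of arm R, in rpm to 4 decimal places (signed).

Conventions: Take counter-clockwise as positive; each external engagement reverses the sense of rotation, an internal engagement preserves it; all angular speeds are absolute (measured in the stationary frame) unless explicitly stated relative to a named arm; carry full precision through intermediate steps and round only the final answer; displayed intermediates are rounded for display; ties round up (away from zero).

recognized (axles ride arm R): planetary set, 31/16/63 teeth
normalise by the input: solve with ω_sun = 1, then scale by 3594 rpm
ring teeth: 31 + 2·16 = 63
31(ω_sun−ω_arm) = −63(ω_ring−ω_arm),  ω_ring = 0, ω_sun = 1
31(1−ω_arm) = −63(0−ω_arm)  ⇒  94·ω_arm = 31  ⇒  ω_arm = 31/94
scale: ω_arm = 31/94 × 3594 rpm = +1185.2553 rpm

+1185.2553 rpm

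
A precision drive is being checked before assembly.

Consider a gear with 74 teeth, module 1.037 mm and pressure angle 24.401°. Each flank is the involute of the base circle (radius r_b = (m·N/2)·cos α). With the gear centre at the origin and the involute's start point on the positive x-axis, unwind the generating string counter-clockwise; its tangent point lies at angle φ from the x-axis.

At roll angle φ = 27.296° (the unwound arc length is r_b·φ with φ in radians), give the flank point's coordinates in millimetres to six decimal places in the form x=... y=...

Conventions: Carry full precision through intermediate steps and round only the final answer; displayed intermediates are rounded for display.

single-mesh involute tooth geometry (74T wheel at module 1.037)
pitch radius r_p = m·N/2 = 1.037·74/2 = 38.369000
base radius r_b = r_p·cos α = 38.369000·cos 24.401° = 34.941745
roll angle φ = 27.296° = 0.47640507 rad
x = r_b·(cos φ + φ·sin φ) = 38.684798
y = r_b·(sin φ − φ·cos φ) = 1.231015

x=38.684798 y=1.231015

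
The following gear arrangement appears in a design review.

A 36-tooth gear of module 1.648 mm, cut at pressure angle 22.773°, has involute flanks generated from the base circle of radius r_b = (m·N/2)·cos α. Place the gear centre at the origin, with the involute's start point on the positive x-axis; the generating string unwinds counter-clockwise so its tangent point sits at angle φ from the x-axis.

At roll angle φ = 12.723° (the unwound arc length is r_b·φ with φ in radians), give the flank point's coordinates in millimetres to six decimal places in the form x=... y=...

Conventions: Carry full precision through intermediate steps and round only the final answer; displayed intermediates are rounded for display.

class = single-mesh tooth geometry [base-circle involute, m = 1.648, 36T]
pitch radius r_p = m·N/2 = 1.648·36/2 = 29.664000
base radius r_b = r_p·cos α = 29.664000·cos 22.773° = 27.351563
roll angle φ = 12.723° = 0.22205824 rad
x = r_b·(cos φ + φ·sin φ) = 28.017623
y = r_b·(sin φ − φ·cos φ) = 0.099339

x=28.017623 y=0.099339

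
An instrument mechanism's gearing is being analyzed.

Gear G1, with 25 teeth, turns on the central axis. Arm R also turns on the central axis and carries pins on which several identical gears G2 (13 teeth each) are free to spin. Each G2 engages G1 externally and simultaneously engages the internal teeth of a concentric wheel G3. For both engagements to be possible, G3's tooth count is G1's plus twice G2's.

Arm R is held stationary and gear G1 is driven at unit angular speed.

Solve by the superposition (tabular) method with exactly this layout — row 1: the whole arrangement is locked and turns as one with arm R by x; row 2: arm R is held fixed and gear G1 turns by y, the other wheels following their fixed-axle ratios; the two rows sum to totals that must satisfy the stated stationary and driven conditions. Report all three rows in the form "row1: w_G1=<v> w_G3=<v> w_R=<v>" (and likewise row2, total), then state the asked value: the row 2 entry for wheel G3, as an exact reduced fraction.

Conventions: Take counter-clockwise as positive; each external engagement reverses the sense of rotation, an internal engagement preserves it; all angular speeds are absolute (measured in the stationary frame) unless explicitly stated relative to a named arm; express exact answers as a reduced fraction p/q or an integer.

topology: planetary set — G1 25T / G2 13T / G3 51T, arm = carrier (Willis)
row 1 (train locked, turned with arm): all members turn x
row 2: sun turns y, ring = −(25/51)·y, arm 0
boundary: total ω_arm = x = 0 and total ω_sun = x + y = 1  ⇒  y = 1, x = 0
row 2 ring = −(25/51)·1 = -25/51
totals (row 1 + row 2): sun 0 + 1 = 1, ring 0 + (-25/51) = -25/51, arm 0 + 0 = 0
asked cell (row2, ring) = -25/51

row1: w_G1=0 w_G3=0 w_R=0
row2: w_G1=1 w_G3=-25/51 w_R=0
total: w_G1=1 w_G3=-25/51 w_R=0
asked value: -25/51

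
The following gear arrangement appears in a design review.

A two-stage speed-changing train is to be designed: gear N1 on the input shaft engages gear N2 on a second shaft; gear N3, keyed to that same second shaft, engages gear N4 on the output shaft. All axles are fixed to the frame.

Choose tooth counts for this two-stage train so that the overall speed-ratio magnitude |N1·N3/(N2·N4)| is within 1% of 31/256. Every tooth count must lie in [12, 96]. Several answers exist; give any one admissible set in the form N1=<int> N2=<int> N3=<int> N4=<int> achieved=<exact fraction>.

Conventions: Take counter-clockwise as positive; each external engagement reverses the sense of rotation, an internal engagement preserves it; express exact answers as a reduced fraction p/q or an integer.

class = fixed-axis compound train [2-stage, 31/256 wanted]
target = 31/256 in lowest terms: an exact hit needs N1·N3 = k·31 and N2·N4 = k·256 for one integer k, every count in [12, 96]; additionally prefer no 1:1 stage (N1 ≠ N2, N3 ≠ N4)
k = 1…11: no 1:1-free in-range split of k·31 and k·256 into factor pairs; take k = 12
k = 12: N1·N3 = 372 = 12·31, N2·N4 = 3072 = 32·96
achieved = 12·31/(32·96) = 31/256; |achieved − target| = 0 ≤ 31/25600 ✓

N1=12 N2=32 N3=31 N4=96 achieved=31/256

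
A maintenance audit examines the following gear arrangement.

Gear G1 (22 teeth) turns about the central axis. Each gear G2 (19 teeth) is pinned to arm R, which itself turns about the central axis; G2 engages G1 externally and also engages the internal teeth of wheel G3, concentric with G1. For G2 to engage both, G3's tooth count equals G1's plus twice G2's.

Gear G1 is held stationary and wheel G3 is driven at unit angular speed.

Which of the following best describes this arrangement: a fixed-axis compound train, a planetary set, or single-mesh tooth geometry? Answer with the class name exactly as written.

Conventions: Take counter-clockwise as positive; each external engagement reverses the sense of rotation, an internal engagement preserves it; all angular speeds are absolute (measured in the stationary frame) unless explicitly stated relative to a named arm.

planetary set

class = planetary set [G3 = 22+2·19 = 60; Willis about the carrier]
classification: planetary set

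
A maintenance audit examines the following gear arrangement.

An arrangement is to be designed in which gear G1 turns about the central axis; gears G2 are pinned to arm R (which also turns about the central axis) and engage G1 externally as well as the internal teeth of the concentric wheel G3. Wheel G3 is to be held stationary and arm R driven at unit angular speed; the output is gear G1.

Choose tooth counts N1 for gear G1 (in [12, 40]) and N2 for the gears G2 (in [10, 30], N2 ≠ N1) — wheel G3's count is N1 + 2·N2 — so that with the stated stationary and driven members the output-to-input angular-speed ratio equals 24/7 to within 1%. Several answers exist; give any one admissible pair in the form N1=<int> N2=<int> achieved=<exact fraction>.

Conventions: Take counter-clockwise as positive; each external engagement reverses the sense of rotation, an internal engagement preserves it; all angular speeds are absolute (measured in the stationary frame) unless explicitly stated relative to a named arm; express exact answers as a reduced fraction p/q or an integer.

class = planetary set [ratio 24/7 wanted; Willis about the carrier]
Willis with ω_ring = 0: ω_sun/ω_arm = (N1+N3)/N1; set equal to 24/7  ⇒  N3/N1 = 24/7 − 1 = 17/7
N3 = N1 + 2·N2  ⇒  N2/N1 = (N3/N1 − 1)/2 = (17/7 − 1)/2 = 5/7
smallest multiple with N1 ≥ 12 and N2 ≥ 10: k = 2  ⇒  N1 = 2·7 = 14, N2 = 2·5 = 10 (N1 ≤ 40, N2 ≤ 30, N2 ≠ N1 ✓), N3 = 14 + 2·10 = 34
check: (N1+N3)/N1 with N1 = 14, N3 = 34 gives 24/7; |achieved − target| = 0 ≤ 6/175 ✓

N1=14 N2=10 achieved=24/7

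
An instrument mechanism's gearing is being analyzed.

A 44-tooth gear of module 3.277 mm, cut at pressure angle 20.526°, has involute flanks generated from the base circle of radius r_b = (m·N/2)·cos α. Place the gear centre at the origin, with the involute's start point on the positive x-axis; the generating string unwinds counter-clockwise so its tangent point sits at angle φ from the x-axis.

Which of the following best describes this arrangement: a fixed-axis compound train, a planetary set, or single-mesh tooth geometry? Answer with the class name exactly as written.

single-mesh involute tooth geometry (44T wheel at module 3.277)
classification: single-mesh tooth geometry

single-mesh tooth geometry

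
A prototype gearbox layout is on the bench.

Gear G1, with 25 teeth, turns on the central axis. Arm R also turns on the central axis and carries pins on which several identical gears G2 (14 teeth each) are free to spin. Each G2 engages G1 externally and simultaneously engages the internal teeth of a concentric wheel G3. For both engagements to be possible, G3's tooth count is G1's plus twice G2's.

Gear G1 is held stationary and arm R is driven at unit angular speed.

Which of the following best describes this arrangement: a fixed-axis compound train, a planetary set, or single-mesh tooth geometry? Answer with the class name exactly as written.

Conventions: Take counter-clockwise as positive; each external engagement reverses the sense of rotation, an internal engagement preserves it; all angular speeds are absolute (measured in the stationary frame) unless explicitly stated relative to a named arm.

planetary set

planetary set (25T centre, 14T on arm, 53T internal) — Willis relation
classification: planetary set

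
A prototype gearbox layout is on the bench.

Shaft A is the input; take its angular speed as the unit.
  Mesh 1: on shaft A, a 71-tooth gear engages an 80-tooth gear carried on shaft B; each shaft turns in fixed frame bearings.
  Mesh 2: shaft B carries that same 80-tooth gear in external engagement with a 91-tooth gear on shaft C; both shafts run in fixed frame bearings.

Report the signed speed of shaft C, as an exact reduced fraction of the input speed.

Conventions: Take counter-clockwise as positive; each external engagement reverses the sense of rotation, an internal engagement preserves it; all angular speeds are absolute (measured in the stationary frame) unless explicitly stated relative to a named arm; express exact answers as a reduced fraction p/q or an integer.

2-mesh fixed-axis compound train (all bearings frame-fixed)
mesh 1 [71T→80T]: |ω|/ω_in = 1×71/80 = 71/80, sense flips to −
mesh 2 [80T→91T]: |ω|/ω_in = (71/80)×80/91 = 71/91, sense flips to +
signed output speed (× input speed) = 71/91

71/91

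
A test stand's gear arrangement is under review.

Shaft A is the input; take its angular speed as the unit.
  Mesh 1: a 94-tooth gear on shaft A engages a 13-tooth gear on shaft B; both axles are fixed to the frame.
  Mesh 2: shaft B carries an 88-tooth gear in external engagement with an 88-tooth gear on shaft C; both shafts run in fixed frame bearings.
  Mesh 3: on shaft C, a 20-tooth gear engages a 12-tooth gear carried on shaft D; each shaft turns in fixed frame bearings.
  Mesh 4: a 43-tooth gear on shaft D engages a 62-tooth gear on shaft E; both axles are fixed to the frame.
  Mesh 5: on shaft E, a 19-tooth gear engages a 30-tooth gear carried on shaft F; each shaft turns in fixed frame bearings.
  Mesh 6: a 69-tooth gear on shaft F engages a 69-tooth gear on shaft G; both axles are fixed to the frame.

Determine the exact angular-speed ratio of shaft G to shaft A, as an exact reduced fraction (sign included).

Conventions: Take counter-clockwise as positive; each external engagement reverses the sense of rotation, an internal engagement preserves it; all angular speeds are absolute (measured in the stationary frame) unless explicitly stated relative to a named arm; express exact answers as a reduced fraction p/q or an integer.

class = fixed-axis compound train [6 meshes; 6 ratios multiply, 6 sense flips]
mesh 1 [94T→13T]: running ratio 94/13, sense −
mesh 2 [88T→88T]: running ratio 94/13, sense +
mesh 3 [20T→12T]: running ratio 470/39, sense −
mesh 4 [43T→62T]: running ratio 10105/1209, sense +
mesh 5 [19T→30T]: running ratio 38399/7254, sense −
mesh 6 [69T→69T]: running ratio 38399/7254, sense +
ω_out/ω_in = 38399/7254

38399/7254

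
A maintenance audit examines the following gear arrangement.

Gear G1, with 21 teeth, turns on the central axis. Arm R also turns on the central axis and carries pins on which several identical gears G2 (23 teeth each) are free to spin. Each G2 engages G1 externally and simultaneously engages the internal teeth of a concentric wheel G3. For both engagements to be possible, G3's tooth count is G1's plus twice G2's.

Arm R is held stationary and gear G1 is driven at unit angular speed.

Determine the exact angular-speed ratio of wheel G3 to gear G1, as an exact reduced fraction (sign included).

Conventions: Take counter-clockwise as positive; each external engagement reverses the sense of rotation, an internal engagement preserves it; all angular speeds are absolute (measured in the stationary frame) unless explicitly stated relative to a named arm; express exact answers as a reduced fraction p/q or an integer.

class = planetary set [G3 = 21+2·23 = 67; Willis about the carrier]
ring teeth: 21 + 2·23 = 67
21(ω_sun−ω_arm) = −67(ω_ring−ω_arm),  ω_arm = 0, ω_sun = 1
ω_ring = 0 − (21/67)(1−0) = -21/67
ω_out/ω_in = -21/67

-21/67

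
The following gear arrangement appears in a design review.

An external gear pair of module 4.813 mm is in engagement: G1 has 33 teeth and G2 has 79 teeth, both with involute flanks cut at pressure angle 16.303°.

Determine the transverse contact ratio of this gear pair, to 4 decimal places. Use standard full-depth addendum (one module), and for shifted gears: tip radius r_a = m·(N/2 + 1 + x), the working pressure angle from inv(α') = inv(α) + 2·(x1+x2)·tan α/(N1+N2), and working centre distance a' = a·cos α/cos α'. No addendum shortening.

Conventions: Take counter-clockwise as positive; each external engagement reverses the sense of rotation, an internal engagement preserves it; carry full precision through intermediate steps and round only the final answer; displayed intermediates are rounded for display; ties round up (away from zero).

1.9808

single-mesh involute tooth geometry (33T engaging 79T at module 4.813)
base radii: r_b1 = 76.221290, r_b2 = 182.469149
tip radii: r_a1 = 84.227500, r_a2 = 194.926500
no profile shift: α' = α, a' = a
action lengths: √(r_a1²−r_b1²) = 35.841131, √(r_a2²−r_b2²) = 68.566391
base pitch p_b = π·m·cos α = 14.512500
CR = (35.841131 + 68.566391 − 269.528000·sin 16.30300°)/14.512500 = 1.980806
contact ratio ≈ 1.9808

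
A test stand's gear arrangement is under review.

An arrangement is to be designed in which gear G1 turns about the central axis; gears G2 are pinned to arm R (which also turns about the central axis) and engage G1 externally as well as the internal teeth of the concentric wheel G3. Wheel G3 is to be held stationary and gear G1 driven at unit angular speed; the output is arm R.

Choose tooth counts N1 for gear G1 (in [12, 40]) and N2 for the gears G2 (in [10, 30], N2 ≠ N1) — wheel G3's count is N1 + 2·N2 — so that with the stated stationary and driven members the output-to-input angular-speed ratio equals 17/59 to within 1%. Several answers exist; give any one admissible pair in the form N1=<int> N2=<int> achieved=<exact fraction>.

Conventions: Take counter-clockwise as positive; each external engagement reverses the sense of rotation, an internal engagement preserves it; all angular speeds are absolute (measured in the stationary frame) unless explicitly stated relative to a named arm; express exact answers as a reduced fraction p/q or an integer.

planetary set to be sized for 17/59 (Willis relation)
Willis with ω_ring = 0: ω_arm/ω_sun = N1/(N1+N3); set equal to 17/59  ⇒  N3/N1 = 1/(17/59) − 1 = 42/17
N3 = N1 + 2·N2  ⇒  N2/N1 = (N3/N1 − 1)/2 = (42/17 − 1)/2 = 25/34
smallest multiple with N1 ≥ 12 and N2 ≥ 10: k = 1  ⇒  N1 = 1·34 = 34, N2 = 1·25 = 25 (N1 ≤ 40, N2 ≤ 30, N2 ≠ N1 ✓), N3 = 34 + 2·25 = 84
check: N1/(N1+N3) with N1 = 34, N3 = 84 gives 17/59; |achieved − target| = 0 ≤ 17/5900 ✓

N1=34 N2=25 achieved=17/59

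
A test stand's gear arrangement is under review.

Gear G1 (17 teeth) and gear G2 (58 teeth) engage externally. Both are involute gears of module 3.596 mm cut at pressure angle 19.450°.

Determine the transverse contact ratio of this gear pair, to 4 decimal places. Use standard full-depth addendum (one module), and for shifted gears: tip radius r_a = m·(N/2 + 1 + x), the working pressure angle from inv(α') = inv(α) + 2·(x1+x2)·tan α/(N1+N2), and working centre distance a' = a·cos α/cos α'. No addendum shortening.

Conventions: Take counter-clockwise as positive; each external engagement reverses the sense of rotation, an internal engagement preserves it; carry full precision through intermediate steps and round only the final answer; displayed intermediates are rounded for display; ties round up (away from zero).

1.6717

single-mesh involute tooth geometry (17T engaging 58T at module 3.596)
base radii: r_b1 = 28.821673, r_b2 = 98.332766
tip radii: r_a1 = 34.162000, r_a2 = 107.880000
no profile shift: α' = α, a' = a
action lengths: √(r_a1²−r_b1²) = 18.339941, √(r_a2²−r_b2²) = 44.370729
base pitch p_b = π·m·cos α = 10.652465
CR = (18.339941 + 44.370729 − 134.850000·sin 19.45000°)/10.652465 = 1.671703
contact ratio ≈ 1.6717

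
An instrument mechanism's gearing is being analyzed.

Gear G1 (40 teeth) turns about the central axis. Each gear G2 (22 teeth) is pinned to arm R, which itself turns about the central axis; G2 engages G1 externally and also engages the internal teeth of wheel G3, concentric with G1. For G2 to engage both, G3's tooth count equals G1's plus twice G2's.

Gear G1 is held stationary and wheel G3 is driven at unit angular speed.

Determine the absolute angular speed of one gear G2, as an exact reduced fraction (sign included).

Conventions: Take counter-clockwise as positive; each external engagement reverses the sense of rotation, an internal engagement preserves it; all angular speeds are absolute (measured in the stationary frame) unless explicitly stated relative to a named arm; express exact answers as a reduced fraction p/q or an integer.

21/11

topology: planetary set — G1 40T / G2 22T / G3 84T, arm = carrier (Willis)
ring teeth: 40 + 2·22 = 84
40(ω_sun−ω_arm) = −84(ω_ring−ω_arm),  ω_sun = 0, ω_ring = 1
40(0−ω_arm) = −84(1−ω_arm)  ⇒  124·ω_arm = 84  ⇒  ω_arm = 21/31
sun–planet mesh: 40·(0−21/31) = −22·(ω_p−ω_arm)  ⇒  ω_p−ω_arm = 420/341
ω_p = 21/31 + 420/341 = 21/11
exact speed ratio = 21/11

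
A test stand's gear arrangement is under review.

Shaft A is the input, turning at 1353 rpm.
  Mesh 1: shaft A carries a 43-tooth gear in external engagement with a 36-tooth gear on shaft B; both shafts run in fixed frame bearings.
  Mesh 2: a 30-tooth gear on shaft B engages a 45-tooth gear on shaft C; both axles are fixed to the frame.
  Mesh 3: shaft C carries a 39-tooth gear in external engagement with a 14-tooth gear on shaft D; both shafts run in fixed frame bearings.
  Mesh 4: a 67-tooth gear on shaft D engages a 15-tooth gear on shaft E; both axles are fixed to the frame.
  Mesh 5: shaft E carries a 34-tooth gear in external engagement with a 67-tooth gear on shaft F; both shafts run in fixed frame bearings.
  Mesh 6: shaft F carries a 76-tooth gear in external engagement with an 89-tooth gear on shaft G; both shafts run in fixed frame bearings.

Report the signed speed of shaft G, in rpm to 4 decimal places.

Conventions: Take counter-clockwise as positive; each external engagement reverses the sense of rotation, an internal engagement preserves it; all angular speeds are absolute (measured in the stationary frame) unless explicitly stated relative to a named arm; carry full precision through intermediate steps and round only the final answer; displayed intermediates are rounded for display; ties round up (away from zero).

+5809.2532 rpm

6-mesh fixed-axis compound train (all bearings frame-fixed)
mesh 1 [43T→36T]: ω = 1353.0000×43/36 = 1616.0833 rpm, sense flips to −
mesh 2 [30T→45T]: ω = 1616.0833×30/45 = 1077.3889 rpm, sense flips to +
mesh 3 [39T→14T]: ω = 1077.3889×39/14 = 3001.2976 rpm, sense flips to −
mesh 4 [67T→15T]: ω = 3001.2976×67/15 = 13405.7960 rpm, sense flips to +
mesh 5 [34T→67T]: ω = 13405.7960×34/67 = 6802.9413 rpm, sense flips to −
mesh 6 [76T→89T]: ω = 6802.9413×76/89 = 5809.2532 rpm, sense flips to +
signed output speed = +5809.2532 rpm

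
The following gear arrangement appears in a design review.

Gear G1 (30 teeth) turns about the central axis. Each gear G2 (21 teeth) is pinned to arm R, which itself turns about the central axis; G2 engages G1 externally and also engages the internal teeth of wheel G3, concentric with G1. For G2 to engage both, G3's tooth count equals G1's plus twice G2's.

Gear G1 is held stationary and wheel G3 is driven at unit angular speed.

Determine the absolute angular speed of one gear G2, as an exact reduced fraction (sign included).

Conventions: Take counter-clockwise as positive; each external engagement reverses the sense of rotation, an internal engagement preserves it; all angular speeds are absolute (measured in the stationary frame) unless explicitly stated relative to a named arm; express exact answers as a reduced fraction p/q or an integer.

12/7

recognized (axles ride arm R): planetary set, 30/21/72 teeth
ring teeth: 30 + 2·21 = 72
30(ω_sun−ω_arm) = −72(ω_ring−ω_arm),  ω_sun = 0, ω_ring = 1
30(0−ω_arm) = −72(1−ω_arm)  ⇒  102·ω_arm = 72  ⇒  ω_arm = 12/17
sun–planet mesh: 30·(0−12/17) = −21·(ω_p−ω_arm)  ⇒  ω_p−ω_arm = 120/119
ω_p = 12/17 + 120/119 = 12/7
exact speed ratio = 12/7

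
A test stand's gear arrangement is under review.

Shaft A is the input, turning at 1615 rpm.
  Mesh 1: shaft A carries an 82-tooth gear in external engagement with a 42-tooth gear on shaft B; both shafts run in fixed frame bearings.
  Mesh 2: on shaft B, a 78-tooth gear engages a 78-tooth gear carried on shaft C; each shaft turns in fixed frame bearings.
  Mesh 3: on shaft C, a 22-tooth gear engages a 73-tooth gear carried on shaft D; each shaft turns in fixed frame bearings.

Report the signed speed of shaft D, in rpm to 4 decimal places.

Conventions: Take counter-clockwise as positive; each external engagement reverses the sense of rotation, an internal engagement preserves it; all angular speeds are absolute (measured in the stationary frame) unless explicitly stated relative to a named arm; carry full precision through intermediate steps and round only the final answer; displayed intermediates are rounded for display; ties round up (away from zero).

topology: fixed-axis compound train — 3 meshes, A→D
mesh 1 [82T→42T]: ω = 1615.0000×82/42 = 3153.0952 rpm, sense flips to −
mesh 2 [78T→78T]: ω = 3153.0952×78/78 = 3153.0952 rpm, sense flips to +
mesh 3 [22T→73T]: ω = 3153.0952×22/73 = 950.2479 rpm, sense flips to −
signed output speed = -950.2479 rpm

-950.2479 rpm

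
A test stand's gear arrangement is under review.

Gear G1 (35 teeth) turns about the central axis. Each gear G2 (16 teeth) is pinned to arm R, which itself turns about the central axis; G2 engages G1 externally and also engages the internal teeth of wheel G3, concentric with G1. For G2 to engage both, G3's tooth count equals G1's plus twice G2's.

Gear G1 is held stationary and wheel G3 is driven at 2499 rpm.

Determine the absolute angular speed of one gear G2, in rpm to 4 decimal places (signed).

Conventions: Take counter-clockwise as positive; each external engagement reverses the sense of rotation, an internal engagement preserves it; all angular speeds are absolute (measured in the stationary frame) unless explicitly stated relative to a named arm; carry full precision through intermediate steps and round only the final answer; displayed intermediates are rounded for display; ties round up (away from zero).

topology: planetary set — G1 35T / G2 16T / G3 67T, arm = carrier (Willis)
normalise by the input: solve with ω_ring = 1, then scale by 2499 rpm
ring teeth: 35 + 2·16 = 67
35(ω_sun−ω_arm) = −67(ω_ring−ω_arm),  ω_sun = 0, ω_ring = 1
35(0−ω_arm) = −67(1−ω_arm)  ⇒  102·ω_arm = 67  ⇒  ω_arm = 67/102
sun–planet mesh: 35·(0−67/102) = −16·(ω_p−ω_arm)  ⇒  ω_p−ω_arm = 2345/1632
ω_p = 67/102 + 2345/1632 = 67/32
scale: ω_p = 67/32 × 2499 rpm = +5232.2813 rpm

+5232.2813 rpm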